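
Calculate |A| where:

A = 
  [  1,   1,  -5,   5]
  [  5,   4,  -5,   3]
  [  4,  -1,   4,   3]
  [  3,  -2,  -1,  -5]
Cofactor expansion along row 1: det(A) = a₁₁M₁₁ - a₁₂M₁₂ + a₁₃M₁₃ - a₁₄M₁₄

M₁₁ = det[[4, -5, 3]; [-1, 4, 3]; [-2, -1, -5]]
  = (4)·((4)(-5) - (3)(-1)) - (-5)·((-1)(-5) - (3)(-2)) + (3)·((-1)(-1) - (4)(-2))
  = (4)(-17) - (-5)(11) + (3)(9)
  = 14
M₁₂ = det[[5, -5, 3]; [4, 4, 3]; [3, -1, -5]]
  = (5)·((4)(-5) - (3)(-1)) - (-5)·((4)(-5) - (3)(3)) + (3)·((4)(-1) - (4)(3))
  = (5)(-17) - (-5)(-29) + (3)(-16)
  = -278
M₁₃ = det[[5, 4, 3]; [4, -1, 3]; [3, -2, -5]]
  = (5)·((-1)(-5) - (3)(-2)) - (4)·((4)(-5) - (3)(3)) + (3)·((4)(-2) - (-1)(3))
  = (5)(11) - (4)(-29) + (3)(-5)
  = 156
M₁₄ = det[[5, 4, -5]; [4, -1, 4]; [3, -2, -1]]
  = (5)·((-1)(-1) - (4)(-2)) - (4)·((4)(-1) - (4)(3)) + (-5)·((4)(-2) - (-1)(3))
  = (5)(9) - (4)(-16) + (-5)(-5)
  = 134

det(A) = (1)(14) - (1)(-278) + (-5)(156) - (5)(134) = -1158

det(A) = -1158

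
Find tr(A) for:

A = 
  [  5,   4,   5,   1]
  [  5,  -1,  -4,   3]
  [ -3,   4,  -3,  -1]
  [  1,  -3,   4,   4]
5

tr(A) = 5 + -1 + -3 + 4 = 5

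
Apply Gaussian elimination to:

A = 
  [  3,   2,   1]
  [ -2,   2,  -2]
Row operations:
R2 → R2 + (2/3)·R1

Resulting echelon form:
REF = 
  [   3,    2,    1]
  [   0, 10/3, -4/3]

Rank = 2 (number of non-zero pivot rows).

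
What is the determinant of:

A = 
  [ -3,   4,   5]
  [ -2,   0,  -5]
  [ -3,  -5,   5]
Cofactor expansion along row 1:
det(A) = (-3)·((0)(5) - (-5)(-5)) - (4)·((-2)(5) - (-5)(-3)) + (5)·((-2)(-5) - (0)(-3))
  = (-3)(-25) - (4)(-25) + (5)(10)
  = 225

det(A) = 225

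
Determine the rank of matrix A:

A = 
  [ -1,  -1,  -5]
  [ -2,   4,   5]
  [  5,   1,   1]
Row reduce:
R2 → R2 - (2)·R1
R3 → R3 + (5)·R1
R3 → R3 + (2/3)·R2
REF = 
  [ -1,  -1,  -5]
  [  0,   6,  15]
  [  0,   0, -14]
Pivot columns: 1, 2, 3 → 3 pivots.

rank(A) = 3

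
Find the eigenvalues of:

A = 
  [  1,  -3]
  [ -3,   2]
tr(A) = 3, det(A) = -7
Characteristic polynomial: λ² - tr(A)λ + det(A) = λ² - 3λ - 7
λ² - 3λ - 7 = 0  ⇒  λ = (3 ± √((-3)² - 4·(-7)))/2 = (3 ± √(37))/2
  = (3 + √37)/2,  (3 - √37)/2

λ = (3 + √37)/2, (3 - √37)/2  (≈ 4.541, -1.541)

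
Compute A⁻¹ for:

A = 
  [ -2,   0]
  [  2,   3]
det(A) = (-2)(3) - (0)(2) = -6
For a 2×2 matrix, A⁻¹ = (1/det(A)) · [[d, -b], [-c, a]]
    = (-1/6) · [[3, 0], [-2, -2]]

A⁻¹ = 
  [-1/2,    0]
  [ 1/3,  1/3]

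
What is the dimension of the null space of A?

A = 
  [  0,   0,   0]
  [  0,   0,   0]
nullity(A) = 3

Row reduce:
(no row operations needed)
REF = 
  [  0,   0,   0]
  [  0,   0,   0]
Pivot columns: none → 0 pivots.
rank(A) = 0, so nullity(A) = 3 - 0 = 3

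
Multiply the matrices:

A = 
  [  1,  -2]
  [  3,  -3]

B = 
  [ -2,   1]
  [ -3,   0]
A is 2×2 and B is 2×2, so AB is 2×2. Each entry is (row of A)·(column of B):
AB[1,1] = (1)(-2) + (-2)(-3) = 4
AB[1,2] = (1)(1) + (-2)(0) = 1
AB[2,1] = (3)(-2) + (-3)(-3) = 3
AB[2,2] = (3)(1) + (-3)(0) = 3

AB = 
  [  4,   1]
  [  3,   3]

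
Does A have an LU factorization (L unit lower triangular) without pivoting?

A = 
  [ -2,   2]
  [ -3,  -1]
Yes.
A[1,1] = -2 ≠ 0, so Gaussian elimination proceeds without a row swap: multiplier ℓ₂₁ = (-3)/(-2) = 3/2, and U[2,2] = -1 - (3/2)(2) = -4.
L = 
  [  1,   0]
  [3/2,   1]
U = 
  [ -2,   2]
  [  0,  -4]
Check row 2 of LU: [(3/2)(-2), (3/2)(2) + (-4)] = [-3, -1] = row 2 of A ✓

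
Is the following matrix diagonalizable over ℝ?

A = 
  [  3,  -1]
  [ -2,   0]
Yes

tr(A) = 3, det(A) = -2
Characteristic polynomial: λ² - tr(A)λ + det(A) = λ² - 3λ - 2
λ² - 3λ - 2 = 0  ⇒  λ = (3 ± √((-3)² - 4·(-2)))/2 = (3 ± √(17))/2
  = (3 + √17)/2,  (3 - √17)/2
Eigenvalues: (3 + √17)/2, (3 - √17)/2  (≈ 3.562, -0.5616)
The two irrational eigenvalues are distinct (simple), so each has alg. mult. = geom. mult. = 1.
Sum of geometric multiplicities equals n, so A has n independent eigenvectors.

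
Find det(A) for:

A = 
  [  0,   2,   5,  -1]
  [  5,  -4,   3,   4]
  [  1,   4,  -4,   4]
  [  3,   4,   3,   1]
-530

Cofactor expansion along row 1: det(A) = a₁₁M₁₁ - a₁₂M₁₂ + a₁₃M₁₃ - a₁₄M₁₄

M₁₁ = det[[-4, 3, 4]; [4, -4, 4]; [4, 3, 1]]
  = (-4)·((-4)(1) - (4)(3)) - (3)·((4)(1) - (4)(4)) + (4)·((4)(3) - (-4)(4))
  = (-4)(-16) - (3)(-12) + (4)(28)
  = 212
M₁₂ = det[[5, 3, 4]; [1, -4, 4]; [3, 3, 1]]
  = (5)·((-4)(1) - (4)(3)) - (3)·((1)(1) - (4)(3)) + (4)·((1)(3) - (-4)(3))
  = (5)(-16) - (3)(-11) + (4)(15)
  = 13
M₁₃ = det[[5, -4, 4]; [1, 4, 4]; [3, 4, 1]]
  = (5)·((4)(1) - (4)(4)) - (-4)·((1)(1) - (4)(3)) + (4)·((1)(4) - (4)(3))
  = (5)(-12) - (-4)(-11) + (4)(-8)
  = -136
M₁₄ = det[[5, -4, 3]; [1, 4, -4]; [3, 4, 3]]
  = (5)·((4)(3) - (-4)(4)) - (-4)·((1)(3) - (-4)(3)) + (3)·((1)(4) - (4)(3))
  = (5)(28) - (-4)(15) + (3)(-8)
  = 176

det(A) = (0)(212) - (2)(13) + (5)(-136) - (-1)(176) = -530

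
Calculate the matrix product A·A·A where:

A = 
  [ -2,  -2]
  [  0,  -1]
A² = A·A:
A²[1,1] = (-2)(-2) + (-2)(0) = 4
A²[1,2] = (-2)(-2) + (-2)(-1) = 6
A²[2,1] = (0)(-2) + (-1)(0) = 0
A²[2,2] = (0)(-2) + (-1)(-1) = 1
A² = 
  [  4,   6]
  [  0,   1]

A^3 = A^2·A:
A^3[1,1] = (4)(-2) + (6)(0) = -8
A^3[1,2] = (4)(-2) + (6)(-1) = -14
A^3[2,1] = (0)(-2) + (1)(0) = 0
A^3[2,2] = (0)(-2) + (1)(-1) = -1
A^3 = 
  [ -8, -14]
  [  0,  -1]

Therefore
A^3 = 
  [ -8, -14]
  [  0,  -1]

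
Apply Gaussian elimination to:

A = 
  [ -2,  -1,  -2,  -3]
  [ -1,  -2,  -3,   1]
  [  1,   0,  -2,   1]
Row operations:
R2 → R2 - (1/2)·R1
R3 → R3 + (1/2)·R1
R3 → R3 - (1/3)·R2

Resulting echelon form:
REF = 
  [  -2,   -1,   -2,   -3]
  [   0, -3/2,   -2,  5/2]
  [   0,    0, -7/3, -4/3]

Rank = 3 (number of non-zero pivot rows).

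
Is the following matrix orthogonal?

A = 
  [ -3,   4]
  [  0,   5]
No

AᵀA = 
  [  9, -12]
  [-12,  41]
≠ I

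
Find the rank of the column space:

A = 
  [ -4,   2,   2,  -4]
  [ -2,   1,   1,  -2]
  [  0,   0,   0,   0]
dim(Col(A)) = 1

Row reduce:
R2 → R2 - (1/2)·R1
REF = 
  [ -4,   2,   2,  -4]
  [  0,   0,   0,   0]
  [  0,   0,   0,   0]
Pivot columns: 1 → 1 pivot.
dim(Col(A)) = number of pivot columns = 1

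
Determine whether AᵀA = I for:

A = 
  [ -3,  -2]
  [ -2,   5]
No

AᵀA = 
  [ 13,  -4]
  [ -4,  29]
≠ I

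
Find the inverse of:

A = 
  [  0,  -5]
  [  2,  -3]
det(A) = (0)(-3) - (-5)(2) = 10
For a 2×2 matrix, A⁻¹ = (1/det(A)) · [[d, -b], [-c, a]]
    = (1/10) · [[-3, 5], [-2, 0]]

A⁻¹ = 
  [-3/10,   1/2]
  [ -1/5,     0]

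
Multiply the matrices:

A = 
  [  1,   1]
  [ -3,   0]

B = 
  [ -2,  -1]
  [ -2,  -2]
AB = 
  [ -4,  -3]
  [  6,   3]

A is 2×2 and B is 2×2, so AB is 2×2. Each entry is (row of A)·(column of B):
AB[1,1] = (1)(-2) + (1)(-2) = -4
AB[1,2] = (1)(-1) + (1)(-2) = -3
AB[2,1] = (-3)(-2) + (0)(-2) = 6
AB[2,2] = (-3)(-1) + (0)(-2) = 3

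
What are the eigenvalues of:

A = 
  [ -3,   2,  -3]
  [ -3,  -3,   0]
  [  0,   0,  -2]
λ = -2, -3 + i√6, -3 - i√6  (≈ -2, -3 + 2.449i, -3 - 2.449i)

Characteristic polynomial: det(λI - A) = λ³ + 8λ² + 27λ + 30
Testing integer divisors of the constant term: p(-2) = 0, so (λ + 2) is a factor:
p(λ) = (λ + 2)(λ² + 6λ + 15)
λ² + 6λ + 15 = 0  ⇒  λ = (-6 ± √((6)² - 4·(15)))/2 = (-6 ± √(-24))/2
  = -3 + i√6,  -3 - i√6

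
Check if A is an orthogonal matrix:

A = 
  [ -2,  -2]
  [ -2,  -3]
No

AᵀA = 
  [  8,  10]
  [ 10,  13]
≠ I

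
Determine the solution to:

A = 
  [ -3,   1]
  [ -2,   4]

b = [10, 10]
x = [-3, 1]

Row reduce the augmented matrix [A|b]:
R2 → R2 - (2/3)·R1
REF = 
  [  -3,    1,   10]
  [   0, 10/3, 10/3]

Back-substitution:
x₂ = (10/3) / (10/3) = 1
x₁ = (10 - (1)(1)) / (-3) = -3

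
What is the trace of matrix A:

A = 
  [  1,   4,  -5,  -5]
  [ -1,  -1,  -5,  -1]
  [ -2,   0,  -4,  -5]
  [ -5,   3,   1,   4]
0

tr(A) = 1 + -1 + -4 + 4 = 0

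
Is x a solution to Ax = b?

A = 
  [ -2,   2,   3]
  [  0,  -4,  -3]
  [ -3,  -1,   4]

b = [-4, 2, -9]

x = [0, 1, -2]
Yes

Ax = [-4, 2, -9] = b ✓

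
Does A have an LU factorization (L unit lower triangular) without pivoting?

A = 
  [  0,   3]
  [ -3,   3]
No.
A[1,1] = 0 but A[2,1] = -3 ≠ 0. Any LU with L unit lower triangular has (LU)[1,1] = U[1,1] and (LU)[2,1] = L[2,1]·U[1,1]; matching A forces U[1,1] = 0, which then forces (LU)[2,1] = 0 ≠ -3. A row swap (pivoting) is required.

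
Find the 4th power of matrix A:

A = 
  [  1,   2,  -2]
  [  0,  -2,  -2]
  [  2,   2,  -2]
A² = A·A:
A²[1,1] = (1)(1) + (2)(0) + (-2)(2) = -3
A²[1,2] = (1)(2) + (2)(-2) + (-2)(2) = -6
A²[1,3] = (1)(-2) + (2)(-2) + (-2)(-2) = -2
A²[2,1] = (0)(1) + (-2)(0) + (-2)(2) = -4
A²[2,2] = (0)(2) + (-2)(-2) + (-2)(2) = 0
A²[2,3] = (0)(-2) + (-2)(-2) + (-2)(-2) = 8
A²[3,1] = (2)(1) + (2)(0) + (-2)(2) = -2
A²[3,2] = (2)(2) + (2)(-2) + (-2)(2) = -4
A²[3,3] = (2)(-2) + (2)(-2) + (-2)(-2) = -4
A² = 
  [ -3,  -6,  -2]
  [ -4,   0,   8]
  [ -2,  -4,  -4]

A^3 = A^2·A:
A^3[1,1] = (-3)(1) + (-6)(0) + (-2)(2) = -7
A^3[1,2] = (-3)(2) + (-6)(-2) + (-2)(2) = 2
A^3[1,3] = (-3)(-2) + (-6)(-2) + (-2)(-2) = 22
A^3[2,1] = (-4)(1) + (0)(0) + (8)(2) = 12
A^3[2,2] = (-4)(2) + (0)(-2) + (8)(2) = 8
A^3[2,3] = (-4)(-2) + (0)(-2) + (8)(-2) = -8
A^3[3,1] = (-2)(1) + (-4)(0) + (-4)(2) = -10
A^3[3,2] = (-2)(2) + (-4)(-2) + (-4)(2) = -4
A^3[3,3] = (-2)(-2) + (-4)(-2) + (-4)(-2) = 20
A^3 = 
  [ -7,   2,  22]
  [ 12,   8,  -8]
  [-10,  -4,  20]

A^4 = A^3·A:
A^4[1,1] = (-7)(1) + (2)(0) + (22)(2) = 37
A^4[1,2] = (-7)(2) + (2)(-2) + (22)(2) = 26
A^4[1,3] = (-7)(-2) + (2)(-2) + (22)(-2) = -34
A^4[2,1] = (12)(1) + (8)(0) + (-8)(2) = -4
A^4[2,2] = (12)(2) + (8)(-2) + (-8)(2) = -8
A^4[2,3] = (12)(-2) + (8)(-2) + (-8)(-2) = -24
A^4[3,1] = (-10)(1) + (-4)(0) + (20)(2) = 30
A^4[3,2] = (-10)(2) + (-4)(-2) + (20)(2) = 28
A^4[3,3] = (-10)(-2) + (-4)(-2) + (20)(-2) = -12
A^4 = 
  [ 37,  26, -34]
  [ -4,  -8, -24]
  [ 30,  28, -12]

Therefore
A^4 = 
  [ 37,  26, -34]
  [ -4,  -8, -24]
  [ 30,  28, -12]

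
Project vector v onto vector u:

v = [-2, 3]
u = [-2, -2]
proj_u(v) = [1/2, 1/2]

v·u = (-2)(-2) + (3)(-2) = -2
u·u = (-2)² + (-2)² = 8
proj_u(v) = (v·u / u·u) × u = (-2/8) × u = (-1/4) × u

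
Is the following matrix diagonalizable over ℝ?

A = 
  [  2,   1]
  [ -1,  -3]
Yes

tr(A) = -1, det(A) = -5
Characteristic polynomial: λ² - tr(A)λ + det(A) = λ² + λ - 5
λ² + λ - 5 = 0  ⇒  λ = (-1 ± √((1)² - 4·(-5)))/2 = (-1 ± √(21))/2
  = (-1 + √21)/2,  (-1 - √21)/2
Eigenvalues: (-1 + √21)/2, (-1 - √21)/2  (≈ 1.791, -2.791)
The two irrational eigenvalues are distinct (simple), so each has alg. mult. = geom. mult. = 1.
Sum of geometric multiplicities equals n, so A has n independent eigenvectors.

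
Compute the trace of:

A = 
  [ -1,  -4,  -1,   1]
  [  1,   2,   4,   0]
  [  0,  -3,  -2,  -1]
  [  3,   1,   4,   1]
0

tr(A) = -1 + 2 + -2 + 1 = 0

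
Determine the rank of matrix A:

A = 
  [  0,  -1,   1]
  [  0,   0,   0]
rank(A) = 1

Row reduce:
(no row operations needed)
REF = 
  [  0,  -1,   1]
  [  0,   0,   0]
Pivot columns: 2 → 1 pivot.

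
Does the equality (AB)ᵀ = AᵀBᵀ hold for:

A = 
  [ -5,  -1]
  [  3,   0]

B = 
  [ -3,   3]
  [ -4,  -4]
No

(AB)ᵀ = 
  [ 19,  -9]
  [-11,   9]

AᵀBᵀ = 
  [ 24,   8]
  [  3,   4]

The two matrices differ, so (AB)ᵀ ≠ AᵀBᵀ in general. The correct identity is (AB)ᵀ = BᵀAᵀ.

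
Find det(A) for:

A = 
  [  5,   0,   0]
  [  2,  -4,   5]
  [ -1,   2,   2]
Cofactor expansion along row 1:
det(A) = (5)·((-4)(2) - (5)(2)) - (0)·((2)(2) - (5)(-1)) + (0)·((2)(2) - (-4)(-1))
  = (5)(-18) - (0)(9) + (0)(0)
  = -90

det(A) = -90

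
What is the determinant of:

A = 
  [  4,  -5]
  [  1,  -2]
-3

For a 2×2 matrix, det = ad - bc = (4)(-2) - (-5)(1) = -3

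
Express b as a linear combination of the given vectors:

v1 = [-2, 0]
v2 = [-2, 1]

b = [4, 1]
c1 = -3, c2 = 1

b = -3·v1 + 1·v2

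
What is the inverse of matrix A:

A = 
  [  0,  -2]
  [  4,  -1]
det(A) = (0)(-1) - (-2)(4) = 8
For a 2×2 matrix, A⁻¹ = (1/det(A)) · [[d, -b], [-c, a]]
    = (1/8) · [[-1, 2], [-4, 0]]

A⁻¹ = 
  [-1/8,  1/4]
  [-1/2,    0]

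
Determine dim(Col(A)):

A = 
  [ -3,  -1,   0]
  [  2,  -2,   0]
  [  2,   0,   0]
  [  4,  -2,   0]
Row reduce:
R2 → R2 + (2/3)·R1
R3 → R3 + (2/3)·R1
R4 → R4 + (4/3)·R1
R3 → R3 - (1/4)·R2
R4 → R4 - (5/4)·R2
REF = 
  [  -3,   -1,    0]
  [   0, -8/3,    0]
  [   0,    0,    0]
  [   0,    0,    0]
Pivot columns: 1, 2 → 2 pivots.
dim(Col(A)) = number of pivot columns = 2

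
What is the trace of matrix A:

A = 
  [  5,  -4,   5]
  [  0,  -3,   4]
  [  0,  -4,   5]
7

tr(A) = 5 + -3 + 5 = 7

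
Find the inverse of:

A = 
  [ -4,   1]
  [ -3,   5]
det(A) = (-4)(5) - (1)(-3) = -17
For a 2×2 matrix, A⁻¹ = (1/det(A)) · [[d, -b], [-c, a]]
    = (-1/17) · [[5, -1], [3, -4]]

A⁻¹ = 
  [-5/17,  1/17]
  [-3/17,  4/17]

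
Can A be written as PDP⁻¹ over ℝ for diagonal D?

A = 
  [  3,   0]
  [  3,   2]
Yes

tr(A) = 5, det(A) = 6
Characteristic polynomial: λ² - tr(A)λ + det(A) = λ² - 5λ + 6
λ² - 5λ + 6 = (λ - 2)(λ - 3)
Eigenvalues: 3, 2
λ=2: alg. mult. = 1, geom. mult. = 2 - rank(A - (2)I) = 2 - 1 = 1
λ=3: alg. mult. = 1, geom. mult. = 2 - rank(A - (3)I) = 2 - 1 = 1
Sum of geometric multiplicities equals n, so A has n independent eigenvectors.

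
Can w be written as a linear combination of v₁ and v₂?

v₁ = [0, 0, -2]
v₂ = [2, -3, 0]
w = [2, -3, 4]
Yes

Form the augmented matrix and row-reduce:
[v₁|v₂|w] = 
  [  0,   2,   2]
  [  0,  -3,  -3]
  [ -2,   0,   4]
Swap R1 ↔ R3
R3 → R3 + (2/3)·R2
REF = 
  [ -2,   0,   4]
  [  0,  -3,  -3]
  [  0,   0,   0]

No row of the form [0 0 | nonzero], so the system is consistent. Back-substitution gives c₁ = -2, c₂ = 1: w = (-2)·v₁ + (1)·v₂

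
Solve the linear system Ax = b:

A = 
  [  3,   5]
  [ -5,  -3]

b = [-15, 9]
Row reduce the augmented matrix [A|b]:
R2 → R2 + (5/3)·R1
REF = 
  [   3,    5,  -15]
  [   0, 16/3,  -16]

Back-substitution:
x₂ = (-16) / (16/3) = -3
x₁ = (-15 - (5)(-3)) / 3 = 0

x = [0, -3]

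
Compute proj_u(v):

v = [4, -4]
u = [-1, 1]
proj_u(v) = [4, -4]

v·u = (4)(-1) + (-4)(1) = -8
u·u = (-1)² + (1)² = 2
proj_u(v) = (v·u / u·u) × u = (-8/2) × u = (-4) × u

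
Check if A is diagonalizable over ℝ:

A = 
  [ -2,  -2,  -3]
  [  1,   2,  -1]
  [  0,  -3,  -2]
No

Characteristic polynomial: det(λI - A) = λ³ + 2λ² - 5λ - 19
By the rational root theorem any rational root is an integer dividing 19; none of those is a root, so p(λ) has no rational roots and hence (being an irreducible cubic) no repeated roots.
Discriminant of the cubic: Δ = -5119
Δ < 0 ⇒ one real eigenvalue and a complex-conjugate pair: λ ≈ 2.635, -2.317 + 1.357i, -2.317 - 1.357i
Has complex eigenvalues (not diagonalizable over ℝ).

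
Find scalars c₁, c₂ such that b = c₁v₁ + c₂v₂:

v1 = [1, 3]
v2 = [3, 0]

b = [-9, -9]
c1 = -3, c2 = -2

b = -3·v1 + -2·v2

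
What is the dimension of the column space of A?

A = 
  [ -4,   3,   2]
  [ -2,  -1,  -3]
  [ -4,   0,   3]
dim(Col(A)) = 3

Row reduce:
R2 → R2 - (1/2)·R1
R3 → R3 - (1)·R1
R3 → R3 - (6/5)·R2
REF = 
  [  -4,    3,    2]
  [   0, -5/2,   -4]
  [   0,    0, 29/5]
Pivot columns: 1, 2, 3 → 3 pivots.
dim(Col(A)) = number of pivot columns = 3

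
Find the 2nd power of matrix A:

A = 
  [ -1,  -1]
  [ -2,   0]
A² = A·A:
A²[1,1] = (-1)(-1) + (-1)(-2) = 3
A²[1,2] = (-1)(-1) + (-1)(0) = 1
A²[2,1] = (-2)(-1) + (0)(-2) = 2
A²[2,2] = (-2)(-1) + (0)(0) = 2
A² = 
  [  3,   1]
  [  2,   2]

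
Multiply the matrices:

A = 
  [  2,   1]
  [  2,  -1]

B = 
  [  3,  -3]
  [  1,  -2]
A is 2×2 and B is 2×2, so AB is 2×2. Each entry is (row of A)·(column of B):
AB[1,1] = (2)(3) + (1)(1) = 7
AB[1,2] = (2)(-3) + (1)(-2) = -8
AB[2,1] = (2)(3) + (-1)(1) = 5
AB[2,2] = (2)(-3) + (-1)(-2) = -4

AB = 
  [  7,  -8]
  [  5,  -4]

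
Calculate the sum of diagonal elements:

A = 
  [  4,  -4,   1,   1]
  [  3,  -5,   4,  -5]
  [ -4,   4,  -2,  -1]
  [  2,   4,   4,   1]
-2

tr(A) = 4 + -5 + -2 + 1 = -2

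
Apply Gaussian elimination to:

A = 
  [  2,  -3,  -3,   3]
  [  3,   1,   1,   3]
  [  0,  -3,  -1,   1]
Row operations:
R2 → R2 - (3/2)·R1
R3 → R3 + (6/11)·R2

Resulting echelon form:
REF = 
  [   2,   -3,   -3,    3]
  [   0, 11/2, 11/2, -3/2]
  [   0,    0,    2, 2/11]

Rank = 3 (number of non-zero pivot rows).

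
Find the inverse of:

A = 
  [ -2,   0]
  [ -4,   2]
det(A) = (-2)(2) - (0)(-4) = -4
For a 2×2 matrix, A⁻¹ = (1/det(A)) · [[d, -b], [-c, a]]
    = (-1/4) · [[2, 0], [4, -2]]

A⁻¹ = 
  [-1/2,    0]
  [  -1,  1/2]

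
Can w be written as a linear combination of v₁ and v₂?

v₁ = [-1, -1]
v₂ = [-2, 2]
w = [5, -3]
Yes

Form the augmented matrix and row-reduce:
[v₁|v₂|w] = 
  [ -1,  -2,   5]
  [ -1,   2,  -3]
R2 → R2 - (1)·R1
REF = 
  [ -1,  -2,   5]
  [  0,   4,  -8]

No row of the form [0 0 | nonzero], so the system is consistent. Back-substitution gives c₁ = -1, c₂ = -2: w = (-1)·v₁ + (-2)·v₂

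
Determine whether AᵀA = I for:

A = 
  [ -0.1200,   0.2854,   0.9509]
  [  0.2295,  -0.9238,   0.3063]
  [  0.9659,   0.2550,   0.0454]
Yes

AᵀA = 
  [  1,   0,   0]
  [  0,   0.9999,   0]
  [  0,   0,   1.0001]
≈ I (equal to I up to the 4-dp rounding of the entries)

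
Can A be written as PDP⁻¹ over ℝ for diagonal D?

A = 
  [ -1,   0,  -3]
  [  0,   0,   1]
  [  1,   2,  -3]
No

Characteristic polynomial: det(λI - A) = λ³ + 4λ² + 4λ - 2
By the rational root theorem any rational root is an integer dividing 2; none of those is a root, so p(λ) has no rational roots and hence (being an irreducible cubic) no repeated roots.
Discriminant of the cubic: Δ = -172
Δ < 0 ⇒ one real eigenvalue and a complex-conjugate pair: λ ≈ -2.18 + 0.903i, -2.18 - 0.903i, 0.3593
Has complex eigenvalues (not diagonalizable over ℝ).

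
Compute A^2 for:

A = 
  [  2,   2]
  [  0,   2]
A² = A·A:
A²[1,1] = (2)(2) + (2)(0) = 4
A²[1,2] = (2)(2) + (2)(2) = 8
A²[2,1] = (0)(2) + (2)(0) = 0
A²[2,2] = (0)(2) + (2)(2) = 4
A² = 
  [  4,   8]
  [  0,   4]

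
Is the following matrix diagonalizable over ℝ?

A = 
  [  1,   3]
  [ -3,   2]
No

tr(A) = 3, det(A) = 11
Characteristic polynomial: λ² - tr(A)λ + det(A) = λ² - 3λ + 11
λ² - 3λ + 11 = 0  ⇒  λ = (3 ± √((-3)² - 4·(11)))/2 = (3 ± √(-35))/2
  = (3 + i√35)/2,  (3 - i√35)/2
Eigenvalues: (3 + i√35)/2, (3 - i√35)/2  (≈ 1.5 + 2.958i, 1.5 - 2.958i)
Has complex eigenvalues (not diagonalizable over ℝ).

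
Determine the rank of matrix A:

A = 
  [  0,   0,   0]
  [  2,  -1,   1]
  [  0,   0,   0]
Row reduce:
Swap R1 ↔ R2
REF = 
  [  2,  -1,   1]
  [  0,   0,   0]
  [  0,   0,   0]
Pivot columns: 1 → 1 pivot.

rank(A) = 1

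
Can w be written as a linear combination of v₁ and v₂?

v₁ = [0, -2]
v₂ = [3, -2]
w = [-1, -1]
Yes

Form the augmented matrix and row-reduce:
[v₁|v₂|w] = 
  [  0,   3,  -1]
  [ -2,  -2,  -1]
Swap R1 ↔ R2
REF = 
  [ -2,  -2,  -1]
  [  0,   3,  -1]

No row of the form [0 0 | nonzero], so the system is consistent. Back-substitution gives c₁ = 5/6, c₂ = -1/3: w = (5/6)·v₁ + (-1/3)·v₂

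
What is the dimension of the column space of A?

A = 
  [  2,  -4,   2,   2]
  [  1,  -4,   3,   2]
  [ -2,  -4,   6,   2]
Row reduce:
R2 → R2 - (1/2)·R1
R3 → R3 + (1)·R1
R3 → R3 - (4)·R2
REF = 
  [  2,  -4,   2,   2]
  [  0,  -2,   2,   1]
  [  0,   0,   0,   0]
Pivot columns: 1, 2 → 2 pivots.
dim(Col(A)) = number of pivot columns = 2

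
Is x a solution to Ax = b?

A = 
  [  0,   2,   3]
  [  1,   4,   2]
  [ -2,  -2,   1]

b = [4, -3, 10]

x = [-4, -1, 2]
No

Ax = [4, -4, 12] ≠ b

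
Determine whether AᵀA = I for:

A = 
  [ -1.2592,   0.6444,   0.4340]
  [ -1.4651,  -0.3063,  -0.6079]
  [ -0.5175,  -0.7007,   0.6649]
No

AᵀA = 
  [  3.9999,  -0.0001,   0.0001]
  [ -0.0001,   1.0001,   0]
  [  0.0001,   0,   1]
≠ I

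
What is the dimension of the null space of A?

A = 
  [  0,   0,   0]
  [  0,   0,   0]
nullity(A) = 3

Row reduce:
(no row operations needed)
REF = 
  [  0,   0,   0]
  [  0,   0,   0]
Pivot columns: none → 0 pivots.
rank(A) = 0, so nullity(A) = 3 - 0 = 3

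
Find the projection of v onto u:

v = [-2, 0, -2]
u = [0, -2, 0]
proj_u(v) = [0, 0, 0]

v·u = (-2)(0) + (0)(-2) + (-2)(0) = 0
u·u = (0)² + (-2)² + (0)² = 4
proj_u(v) = (v·u / u·u) × u = (0/4) × u = (0) × u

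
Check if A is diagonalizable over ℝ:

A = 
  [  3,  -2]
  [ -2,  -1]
Yes

tr(A) = 2, det(A) = -7
Characteristic polynomial: λ² - tr(A)λ + det(A) = λ² - 2λ - 7
λ² - 2λ - 7 = 0  ⇒  λ = (2 ± √((-2)² - 4·(-7)))/2 = (2 ± √(32))/2
  = 1 + 2√2,  1 - 2√2
Eigenvalues: 1 + 2√2, 1 - 2√2  (≈ 3.828, -1.828)
The two irrational eigenvalues are distinct (simple), so each has alg. mult. = geom. mult. = 1.
Sum of geometric multiplicities equals n, so A has n independent eigenvectors.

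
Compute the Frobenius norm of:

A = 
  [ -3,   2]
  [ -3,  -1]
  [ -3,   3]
||A||_F = 6.403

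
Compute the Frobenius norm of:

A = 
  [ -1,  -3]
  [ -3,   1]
||A||_F = 4.472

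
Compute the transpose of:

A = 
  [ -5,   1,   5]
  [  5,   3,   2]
Aᵀ = 
  [ -5,   5]
  [  1,   3]
  [  5,   2]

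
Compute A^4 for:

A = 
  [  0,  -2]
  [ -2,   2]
A² = A·A:
A²[1,1] = (0)(0) + (-2)(-2) = 4
A²[1,2] = (0)(-2) + (-2)(2) = -4
A²[2,1] = (-2)(0) + (2)(-2) = -4
A²[2,2] = (-2)(-2) + (2)(2) = 8
A² = 
  [  4,  -4]
  [ -4,   8]

A^3 = A^2·A:
A^3[1,1] = (4)(0) + (-4)(-2) = 8
A^3[1,2] = (4)(-2) + (-4)(2) = -16
A^3[2,1] = (-4)(0) + (8)(-2) = -16
A^3[2,2] = (-4)(-2) + (8)(2) = 24
A^3 = 
  [  8, -16]
  [-16,  24]

A^4 = A^3·A:
A^4[1,1] = (8)(0) + (-16)(-2) = 32
A^4[1,2] = (8)(-2) + (-16)(2) = -48
A^4[2,1] = (-16)(0) + (24)(-2) = -48
A^4[2,2] = (-16)(-2) + (24)(2) = 80
A^4 = 
  [ 32, -48]
  [-48,  80]

Therefore
A^4 = 
  [ 32, -48]
  [-48,  80]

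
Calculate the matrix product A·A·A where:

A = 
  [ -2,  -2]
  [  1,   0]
A² = A·A:
A²[1,1] = (-2)(-2) + (-2)(1) = 2
A²[1,2] = (-2)(-2) + (-2)(0) = 4
A²[2,1] = (1)(-2) + (0)(1) = -2
A²[2,2] = (1)(-2) + (0)(0) = -2
A² = 
  [  2,   4]
  [ -2,  -2]

A^3 = A^2·A:
A^3[1,1] = (2)(-2) + (4)(1) = 0
A^3[1,2] = (2)(-2) + (4)(0) = -4
A^3[2,1] = (-2)(-2) + (-2)(1) = 2
A^3[2,2] = (-2)(-2) + (-2)(0) = 4
A^3 = 
  [  0,  -4]
  [  2,   4]

Therefore
A^3 = 
  [  0,  -4]
  [  2,   4]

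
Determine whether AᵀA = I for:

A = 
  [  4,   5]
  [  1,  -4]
No

AᵀA = 
  [ 17,  16]
  [ 16,  41]
≠ I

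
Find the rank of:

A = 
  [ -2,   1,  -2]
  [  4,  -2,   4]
rank(A) = 1

Row reduce:
R2 → R2 + (2)·R1
REF = 
  [ -2,   1,  -2]
  [  0,   0,   0]
Pivot columns: 1 → 1 pivot.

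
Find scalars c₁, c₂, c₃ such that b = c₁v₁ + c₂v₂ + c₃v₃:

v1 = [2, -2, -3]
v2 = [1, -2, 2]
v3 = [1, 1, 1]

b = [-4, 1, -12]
c1 = 1, c2 = -3, c3 = -3

b = 1·v1 + -3·v2 + -3·v3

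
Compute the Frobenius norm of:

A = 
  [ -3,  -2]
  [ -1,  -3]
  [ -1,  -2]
||A||_F = 5.292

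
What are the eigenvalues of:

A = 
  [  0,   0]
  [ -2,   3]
tr(A) = 3, det(A) = 0
Characteristic polynomial: λ² - tr(A)λ + det(A) = λ² - 3λ
λ² - 3λ = λ(λ - 3)

λ = 3, 0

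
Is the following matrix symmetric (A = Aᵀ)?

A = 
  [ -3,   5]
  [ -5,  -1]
No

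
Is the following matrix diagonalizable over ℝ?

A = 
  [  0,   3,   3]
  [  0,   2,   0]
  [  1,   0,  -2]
Yes

Characteristic polynomial: det(λI - A) = λ³ - 7λ + 6
Testing integer divisors of the constant term: p(1) = 0, so (λ - 1) is a factor:
p(λ) = (λ - 1)(λ² + λ - 6)
λ² + λ - 6 = (λ + 3)(λ - 2)
Eigenvalues: 1, 2, -3
λ=-3: alg. mult. = 1, geom. mult. = 3 - rank(A - (-3)I) = 3 - 2 = 1
λ=1: alg. mult. = 1, geom. mult. = 3 - rank(A - (1)I) = 3 - 2 = 1
λ=2: alg. mult. = 1, geom. mult. = 3 - rank(A - (2)I) = 3 - 2 = 1
Sum of geometric multiplicities equals n, so A has n independent eigenvectors.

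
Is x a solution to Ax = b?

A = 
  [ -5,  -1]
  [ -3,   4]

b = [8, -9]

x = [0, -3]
No

Ax = [3, -12] ≠ b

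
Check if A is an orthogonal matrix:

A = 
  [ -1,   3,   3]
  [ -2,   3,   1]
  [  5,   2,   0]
No

AᵀA = 
  [ 30,   1,  -5]
  [  1,  22,  12]
  [ -5,  12,  10]
≠ I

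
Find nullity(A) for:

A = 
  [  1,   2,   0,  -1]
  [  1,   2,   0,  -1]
nullity(A) = 3

Row reduce:
R2 → R2 - (1)·R1
REF = 
  [  1,   2,   0,  -1]
  [  0,   0,   0,   0]
Pivot columns: 1 → 1 pivot.
rank(A) = 1, so nullity(A) = 4 - 1 = 3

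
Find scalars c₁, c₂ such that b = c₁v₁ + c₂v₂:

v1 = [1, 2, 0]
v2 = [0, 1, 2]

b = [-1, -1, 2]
c1 = -1, c2 = 1

b = -1·v1 + 1·v2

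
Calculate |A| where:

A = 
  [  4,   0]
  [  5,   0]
For a 2×2 matrix, det = ad - bc = (4)(0) - (0)(5) = 0

det(A) = 0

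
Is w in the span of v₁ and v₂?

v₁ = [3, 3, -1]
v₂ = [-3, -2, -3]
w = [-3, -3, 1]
Yes

Form the augmented matrix and row-reduce:
[v₁|v₂|w] = 
  [  3,  -3,  -3]
  [  3,  -2,  -3]
  [ -1,  -3,   1]
R2 → R2 - (1)·R1
R3 → R3 + (1/3)·R1
R3 → R3 + (4)·R2
REF = 
  [  3,  -3,  -3]
  [  0,   1,   0]
  [  0,   0,   0]

No row of the form [0 0 | nonzero], so the system is consistent. Back-substitution gives c₁ = -1, c₂ = 0: w = (-1)·v₁ + (0)·v₂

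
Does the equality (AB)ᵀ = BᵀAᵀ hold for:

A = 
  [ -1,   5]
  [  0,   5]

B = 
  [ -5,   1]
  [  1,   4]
Yes

(AB)ᵀ = 
  [ 10,   5]
  [ 19,  20]

BᵀAᵀ = 
  [ 10,   5]
  [ 19,  20]

Both sides are equal — this is the standard identity (AB)ᵀ = BᵀAᵀ, which holds for all A, B.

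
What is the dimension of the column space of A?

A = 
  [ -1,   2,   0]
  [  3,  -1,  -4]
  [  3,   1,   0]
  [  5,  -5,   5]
Row reduce:
R2 → R2 + (3)·R1
R3 → R3 + (3)·R1
R4 → R4 + (5)·R1
R3 → R3 - (7/5)·R2
R4 → R4 - (1)·R2
R4 → R4 - (45/28)·R3
REF = 
  [  -1,    2,    0]
  [   0,    5,   -4]
  [   0,    0, 28/5]
  [   0,    0,    0]
Pivot columns: 1, 2, 3 → 3 pivots.
dim(Col(A)) = number of pivot columns = 3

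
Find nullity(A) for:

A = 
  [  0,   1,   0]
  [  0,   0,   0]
nullity(A) = 2

Row reduce:
(no row operations needed)
REF = 
  [  0,   1,   0]
  [  0,   0,   0]
Pivot columns: 2 → 1 pivot.
rank(A) = 1, so nullity(A) = 3 - 1 = 2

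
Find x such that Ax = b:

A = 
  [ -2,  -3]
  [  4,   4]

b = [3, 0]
x = [3, -3]

Row reduce the augmented matrix [A|b]:
R2 → R2 + (2)·R1
REF = 
  [ -2,  -3,   3]
  [  0,  -2,   6]

Back-substitution:
x₂ = 6 / (-2) = -3
x₁ = (3 - (-3)(-3)) / (-2) = 3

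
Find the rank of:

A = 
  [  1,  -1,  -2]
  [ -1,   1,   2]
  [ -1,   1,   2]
Row reduce:
R2 → R2 + (1)·R1
R3 → R3 + (1)·R1
REF = 
  [  1,  -1,  -2]
  [  0,   0,   0]
  [  0,   0,   0]
Pivot columns: 1 → 1 pivot.

rank(A) = 1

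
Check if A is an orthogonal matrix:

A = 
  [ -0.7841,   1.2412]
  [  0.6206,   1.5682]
No

AᵀA = 
  [  1,   0]
  [  0,   3.9998]
≠ I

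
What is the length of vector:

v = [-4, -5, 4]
7.55

||v||₂ = √((-4)² + (-5)² + (4)²) = √57 = 7.55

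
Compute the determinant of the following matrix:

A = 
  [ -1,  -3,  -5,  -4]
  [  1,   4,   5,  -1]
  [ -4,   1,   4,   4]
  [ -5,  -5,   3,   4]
604

Cofactor expansion along row 1: det(A) = a₁₁M₁₁ - a₁₂M₁₂ + a₁₃M₁₃ - a₁₄M₁₄

M₁₁ = det[[4, 5, -1]; [1, 4, 4]; [-5, 3, 4]]
  = (4)·((4)(4) - (4)(3)) - (5)·((1)(4) - (4)(-5)) + (-1)·((1)(3) - (4)(-5))
  = (4)(4) - (5)(24) + (-1)(23)
  = -127
M₁₂ = det[[1, 5, -1]; [-4, 4, 4]; [-5, 3, 4]]
  = (1)·((4)(4) - (4)(3)) - (5)·((-4)(4) - (4)(-5)) + (-1)·((-4)(3) - (4)(-5))
  = (1)(4) - (5)(4) + (-1)(8)
  = -24
M₁₃ = det[[1, 4, -1]; [-4, 1, 4]; [-5, -5, 4]]
  = (1)·((1)(4) - (4)(-5)) - (4)·((-4)(4) - (4)(-5)) + (-1)·((-4)(-5) - (1)(-5))
  = (1)(24) - (4)(4) + (-1)(25)
  = -17
M₁₄ = det[[1, 4, 5]; [-4, 1, 4]; [-5, -5, 3]]
  = (1)·((1)(3) - (4)(-5)) - (4)·((-4)(3) - (4)(-5)) + (5)·((-4)(-5) - (1)(-5))
  = (1)(23) - (4)(8) + (5)(25)
  = 116

det(A) = (-1)(-127) - (-3)(-24) + (-5)(-17) - (-4)(116) = 604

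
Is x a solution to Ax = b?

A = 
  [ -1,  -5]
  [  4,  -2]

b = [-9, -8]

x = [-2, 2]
No

Ax = [-8, -12] ≠ b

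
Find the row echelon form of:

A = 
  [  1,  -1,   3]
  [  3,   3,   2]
Row operations:
R2 → R2 - (3)·R1

Resulting echelon form:
REF = 
  [  1,  -1,   3]
  [  0,   6,  -7]

Rank = 2 (number of non-zero pivot rows).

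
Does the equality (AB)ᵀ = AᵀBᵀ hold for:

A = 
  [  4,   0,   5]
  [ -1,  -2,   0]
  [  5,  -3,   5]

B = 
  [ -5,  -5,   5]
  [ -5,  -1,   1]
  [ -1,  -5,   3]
No

(AB)ᵀ = 
  [-25,  15, -15]
  [-45,   7, -47]
  [ 35,  -7,  37]

AᵀBᵀ = 
  [ 10, -14,  16]
  [ -5,  -1,   1]
  [  0, -20,  10]

The two matrices differ, so (AB)ᵀ ≠ AᵀBᵀ in general. The correct identity is (AB)ᵀ = BᵀAᵀ.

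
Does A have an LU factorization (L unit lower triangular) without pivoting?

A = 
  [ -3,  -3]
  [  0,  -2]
Yes.
A[1,1] = -3 ≠ 0, so Gaussian elimination proceeds without a row swap: multiplier ℓ₂₁ = (0)/(-3) = 0, and U[2,2] = -2 - (0)(-3) = -2.
L = 
  [  1,   0]
  [  0,   1]
U = 
  [ -3,  -3]
  [  0,  -2]
Check row 2 of LU: [(0)(-3), (0)(-3) + (-2)] = [0, -2] = row 2 of A ✓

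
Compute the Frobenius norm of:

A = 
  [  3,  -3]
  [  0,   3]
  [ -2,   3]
||A||_F = 6.325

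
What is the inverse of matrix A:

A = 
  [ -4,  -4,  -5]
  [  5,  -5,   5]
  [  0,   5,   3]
det(A) = (-4)·((-5)(3) - (5)(5)) - (-4)·((5)(3) - (5)(0)) + (-5)·((5)(5) - (-5)(0))
  = (-4)(-40) - (-4)(15) + (-5)(25)
  = 95
det(A) = 95 ≠ 0, so A is invertible.

Cofactors Cᵢⱼ = (-1)ⁱ⁺ʲ·Mᵢⱼ:
C = 
  [-40, -15,  25]
  [-13, -12,  20]
  [-45,  -5,  40]

adj(A) = Cᵀ:
adj(A) = 
  [-40, -13, -45]
  [-15, -12,  -5]
  [ 25,  20,  40]

A⁻¹ = (1/95) · adj(A):
A⁻¹ = 
  [ -8/19, -13/95,  -9/19]
  [ -3/19, -12/95,  -1/19]
  [  5/19,   4/19,   8/19]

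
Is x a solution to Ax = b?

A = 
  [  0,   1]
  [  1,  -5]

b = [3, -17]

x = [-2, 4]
No

Ax = [4, -22] ≠ b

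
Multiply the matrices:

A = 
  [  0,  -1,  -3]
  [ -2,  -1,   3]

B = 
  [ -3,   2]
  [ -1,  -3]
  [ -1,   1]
A is 2×3 and B is 3×2, so AB is 2×2. Each entry is (row of A)·(column of B):
AB[1,1] = (0)(-3) + (-1)(-1) + (-3)(-1) = 4
AB[1,2] = (0)(2) + (-1)(-3) + (-3)(1) = 0
AB[2,1] = (-2)(-3) + (-1)(-1) + (3)(-1) = 4
AB[2,2] = (-2)(2) + (-1)(-3) + (3)(1) = 2

AB = 
  [  4,   0]
  [  4,   2]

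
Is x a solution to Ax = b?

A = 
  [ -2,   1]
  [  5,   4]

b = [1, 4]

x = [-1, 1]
No

Ax = [3, -1] ≠ b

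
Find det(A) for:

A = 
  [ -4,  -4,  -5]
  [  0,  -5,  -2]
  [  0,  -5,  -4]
-40

Cofactor expansion along row 1:
det(A) = (-4)·((-5)(-4) - (-2)(-5)) - (-4)·((0)(-4) - (-2)(0)) + (-5)·((0)(-5) - (-5)(0))
  = (-4)(10) - (-4)(0) + (-5)(0)
  = -40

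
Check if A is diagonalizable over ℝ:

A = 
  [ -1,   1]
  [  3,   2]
Yes

tr(A) = 1, det(A) = -5
Characteristic polynomial: λ² - tr(A)λ + det(A) = λ² - λ - 5
λ² - λ - 5 = 0  ⇒  λ = (1 ± √((-1)² - 4·(-5)))/2 = (1 ± √(21))/2
  = (1 + √21)/2,  (1 - √21)/2
Eigenvalues: (1 + √21)/2, (1 - √21)/2  (≈ 2.791, -1.791)
The two irrational eigenvalues are distinct (simple), so each has alg. mult. = geom. mult. = 1.
Sum of geometric multiplicities equals n, so A has n independent eigenvectors.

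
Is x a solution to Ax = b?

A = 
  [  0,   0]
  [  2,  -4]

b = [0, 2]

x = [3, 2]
No

Ax = [0, -2] ≠ b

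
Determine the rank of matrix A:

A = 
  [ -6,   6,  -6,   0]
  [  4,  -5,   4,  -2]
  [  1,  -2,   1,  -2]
rank(A) = 2

Row reduce:
R2 → R2 + (2/3)·R1
R3 → R3 + (1/6)·R1
R3 → R3 - (1)·R2
REF = 
  [ -6,   6,  -6,   0]
  [  0,  -1,   0,  -2]
  [  0,   0,   0,   0]
Pivot columns: 1, 2 → 2 pivots.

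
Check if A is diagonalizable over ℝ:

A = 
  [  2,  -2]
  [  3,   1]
No

tr(A) = 3, det(A) = 8
Characteristic polynomial: λ² - tr(A)λ + det(A) = λ² - 3λ + 8
λ² - 3λ + 8 = 0  ⇒  λ = (3 ± √((-3)² - 4·(8)))/2 = (3 ± √(-23))/2
  = (3 + i√23)/2,  (3 - i√23)/2
Eigenvalues: (3 + i√23)/2, (3 - i√23)/2  (≈ 1.5 + 2.398i, 1.5 - 2.398i)
Has complex eigenvalues (not diagonalizable over ℝ).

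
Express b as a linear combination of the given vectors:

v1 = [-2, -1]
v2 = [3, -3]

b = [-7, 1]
c1 = 2, c2 = -1

b = 2·v1 + -1·v2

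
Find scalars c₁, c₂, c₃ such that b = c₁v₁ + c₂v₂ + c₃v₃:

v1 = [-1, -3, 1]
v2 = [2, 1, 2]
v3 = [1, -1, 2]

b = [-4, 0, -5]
c1 = 1, c2 = 0, c3 = -3

b = 1·v1 + 0·v2 + -3·v3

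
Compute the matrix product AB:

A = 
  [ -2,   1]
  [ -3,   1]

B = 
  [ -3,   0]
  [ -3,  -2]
AB = 
  [  3,  -2]
  [  6,  -2]

A is 2×2 and B is 2×2, so AB is 2×2. Each entry is (row of A)·(column of B):
AB[1,1] = (-2)(-3) + (1)(-3) = 3
AB[1,2] = (-2)(0) + (1)(-2) = -2
AB[2,1] = (-3)(-3) + (1)(-3) = 6
AB[2,2] = (-3)(0) + (1)(-2) = -2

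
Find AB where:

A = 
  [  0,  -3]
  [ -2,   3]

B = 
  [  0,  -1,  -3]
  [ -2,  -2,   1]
A is 2×2 and B is 2×3, so AB is 2×3. Each entry is (row of A)·(column of B):
AB[1,1] = (0)(0) + (-3)(-2) = 6
AB[1,2] = (0)(-1) + (-3)(-2) = 6
AB[1,3] = (0)(-3) + (-3)(1) = -3
AB[2,1] = (-2)(0) + (3)(-2) = -6
AB[2,2] = (-2)(-1) + (3)(-2) = -4
AB[2,3] = (-2)(-3) + (3)(1) = 9

AB = 
  [  6,   6,  -3]
  [ -6,  -4,   9]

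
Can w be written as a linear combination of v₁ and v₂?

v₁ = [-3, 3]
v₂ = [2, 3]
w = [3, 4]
Yes

Form the augmented matrix and row-reduce:
[v₁|v₂|w] = 
  [ -3,   2,   3]
  [  3,   3,   4]
R2 → R2 + (1)·R1
REF = 
  [ -3,   2,   3]
  [  0,   5,   7]

No row of the form [0 0 | nonzero], so the system is consistent. Back-substitution gives c₁ = -1/15, c₂ = 7/5: w = (-1/15)·v₁ + (7/5)·v₂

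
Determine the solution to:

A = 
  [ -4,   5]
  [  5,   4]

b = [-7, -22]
x = [-2, -3]

Row reduce the augmented matrix [A|b]:
R2 → R2 + (5/4)·R1
REF = 
  [    -4,      5,     -7]
  [     0,   41/4, -123/4]

Back-substitution:
x₂ = (-123/4) / (41/4) = -3
x₁ = (-7 - (5)(-3)) / (-4) = -2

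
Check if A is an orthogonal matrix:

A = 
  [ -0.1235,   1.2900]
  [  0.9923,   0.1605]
No

AᵀA = 
  [  0.9999,  -0.0001]
  [ -0.0001,   1.6899]
≠ I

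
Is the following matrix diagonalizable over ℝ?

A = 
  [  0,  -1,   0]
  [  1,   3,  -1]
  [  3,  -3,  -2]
Yes

Characteristic polynomial: det(λI - A) = λ³ - λ² - 8λ - 1
By the rational root theorem any rational root is an integer dividing 1; none of those is a root, so p(λ) has no rational roots and hence (being an irreducible cubic) no repeated roots.
Discriminant of the cubic: Δ = 1937
Δ > 0 ⇒ three distinct real eigenvalues: λ ≈ -2.295, -0.1273, 3.423
Three distinct real eigenvalues, so A has 3 independent eigenvectors.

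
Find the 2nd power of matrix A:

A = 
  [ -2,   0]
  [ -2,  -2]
A² = A·A:
A²[1,1] = (-2)(-2) + (0)(-2) = 4
A²[1,2] = (-2)(0) + (0)(-2) = 0
A²[2,1] = (-2)(-2) + (-2)(-2) = 8
A²[2,2] = (-2)(0) + (-2)(-2) = 4
A² = 
  [  4,   0]
  [  8,   4]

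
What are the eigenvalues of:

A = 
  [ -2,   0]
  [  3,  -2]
tr(A) = -4, det(A) = 4
Characteristic polynomial: λ² - tr(A)λ + det(A) = λ² + 4λ + 4
λ² + 4λ + 4 = (λ + 2)²

λ = -2, -2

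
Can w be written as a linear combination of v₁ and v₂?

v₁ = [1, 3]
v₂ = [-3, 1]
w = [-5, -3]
Yes

Form the augmented matrix and row-reduce:
[v₁|v₂|w] = 
  [  1,  -3,  -5]
  [  3,   1,  -3]
R2 → R2 - (3)·R1
REF = 
  [  1,  -3,  -5]
  [  0,  10,  12]

No row of the form [0 0 | nonzero], so the system is consistent. Back-substitution gives c₁ = -7/5, c₂ = 6/5: w = (-7/5)·v₁ + (6/5)·v₂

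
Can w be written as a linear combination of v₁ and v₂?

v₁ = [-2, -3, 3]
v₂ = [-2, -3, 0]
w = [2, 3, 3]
Yes

Form the augmented matrix and row-reduce:
[v₁|v₂|w] = 
  [ -2,  -2,   2]
  [ -3,  -3,   3]
  [  3,   0,   3]
R2 → R2 - (3/2)·R1
R3 → R3 + (3/2)·R1
Swap R2 ↔ R3
REF = 
  [ -2,  -2,   2]
  [  0,  -3,   6]
  [  0,   0,   0]

No row of the form [0 0 | nonzero], so the system is consistent. Back-substitution gives c₁ = 1, c₂ = -2: w = (1)·v₁ + (-2)·v₂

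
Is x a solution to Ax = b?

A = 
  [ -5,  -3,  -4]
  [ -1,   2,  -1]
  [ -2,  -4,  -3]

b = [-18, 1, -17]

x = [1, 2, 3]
No

Ax = [-23, 0, -19] ≠ b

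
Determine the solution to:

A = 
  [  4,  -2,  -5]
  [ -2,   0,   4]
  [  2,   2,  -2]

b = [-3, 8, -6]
x = [2, -2, 3]

Row reduce the augmented matrix [A|b]:
R2 → R2 + (1/2)·R1
R3 → R3 - (1/2)·R1
R3 → R3 + (3)·R2
REF = 
  [   4,   -2,   -5,   -3]
  [   0,   -1,  3/2, 13/2]
  [   0,    0,    5,   15]

Back-substitution:
x₃ = 15 / 5 = 3
x₂ = (13/2 - (3/2)(3)) / (-1) = -2
x₁ = (-3 - (-2)(-2) - (-5)(3)) / 4 = 2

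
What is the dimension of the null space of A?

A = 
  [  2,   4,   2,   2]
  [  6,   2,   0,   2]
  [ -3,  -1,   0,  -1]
nullity(A) = 2

Row reduce:
R2 → R2 - (3)·R1
R3 → R3 + (3/2)·R1
R3 → R3 + (1/2)·R2
REF = 
  [  2,   4,   2,   2]
  [  0, -10,  -6,  -4]
  [  0,   0,   0,   0]
Pivot columns: 1, 2 → 2 pivots.
rank(A) = 2, so nullity(A) = 4 - 2 = 2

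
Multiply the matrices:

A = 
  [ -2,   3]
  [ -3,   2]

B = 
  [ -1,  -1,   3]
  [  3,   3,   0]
A is 2×2 and B is 2×3, so AB is 2×3. Each entry is (row of A)·(column of B):
AB[1,1] = (-2)(-1) + (3)(3) = 11
AB[1,2] = (-2)(-1) + (3)(3) = 11
AB[1,3] = (-2)(3) + (3)(0) = -6
AB[2,1] = (-3)(-1) + (2)(3) = 9
AB[2,2] = (-3)(-1) + (2)(3) = 9
AB[2,3] = (-3)(3) + (2)(0) = -9

AB = 
  [ 11,  11,  -6]
  [  9,   9,  -9]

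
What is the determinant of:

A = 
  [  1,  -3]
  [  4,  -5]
7

For a 2×2 matrix, det = ad - bc = (1)(-5) - (-3)(4) = 7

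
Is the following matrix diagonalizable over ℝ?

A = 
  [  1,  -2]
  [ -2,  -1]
Yes

tr(A) = 0, det(A) = -5
Characteristic polynomial: λ² - tr(A)λ + det(A) = λ² - 5
λ² - 5 = 0  ⇒  λ = (0 ± √((0)² - 4·(-5)))/2 = (0 ± √(20))/2
  = √5,  -√5
Eigenvalues: √5, -√5  (≈ 2.236, -2.236)
The two irrational eigenvalues are distinct (simple), so each has alg. mult. = geom. mult. = 1.
Sum of geometric multiplicities equals n, so A has n independent eigenvectors.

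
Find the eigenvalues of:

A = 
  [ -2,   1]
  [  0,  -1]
λ = -1, -2

tr(A) = -3, det(A) = 2
Characteristic polynomial: λ² - tr(A)λ + det(A) = λ² + 3λ + 2
λ² + 3λ + 2 = (λ + 2)(λ + 1)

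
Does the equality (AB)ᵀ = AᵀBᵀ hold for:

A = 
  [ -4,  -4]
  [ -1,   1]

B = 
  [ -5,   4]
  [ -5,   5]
No

(AB)ᵀ = 
  [ 40,   0]
  [-36,   1]

AᵀBᵀ = 
  [ 16,  15]
  [ 24,  25]

The two matrices differ, so (AB)ᵀ ≠ AᵀBᵀ in general. The correct identity is (AB)ᵀ = BᵀAᵀ.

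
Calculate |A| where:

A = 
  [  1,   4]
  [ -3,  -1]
11

For a 2×2 matrix, det = ad - bc = (1)(-1) - (4)(-3) = 11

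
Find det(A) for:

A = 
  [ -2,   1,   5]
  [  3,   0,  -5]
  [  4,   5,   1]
Cofactor expansion along row 1:
det(A) = (-2)·((0)(1) - (-5)(5)) - (1)·((3)(1) - (-5)(4)) + (5)·((3)(5) - (0)(4))
  = (-2)(25) - (1)(23) + (5)(15)
  = 2

det(A) = 2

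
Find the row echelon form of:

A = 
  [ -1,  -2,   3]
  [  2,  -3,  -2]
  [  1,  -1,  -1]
Row operations:
R2 → R2 + (2)·R1
R3 → R3 + (1)·R1
R3 → R3 - (3/7)·R2

Resulting echelon form:
REF = 
  [ -1,  -2,   3]
  [  0,  -7,   4]
  [  0,   0, 2/7]

Rank = 3 (number of non-zero pivot rows).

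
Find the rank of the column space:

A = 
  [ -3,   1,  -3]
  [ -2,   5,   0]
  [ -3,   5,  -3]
dim(Col(A)) = 3

Row reduce:
R2 → R2 - (2/3)·R1
R3 → R3 - (1)·R1
R3 → R3 - (12/13)·R2
REF = 
  [    -3,      1,     -3]
  [     0,   13/3,      2]
  [     0,      0, -24/13]
Pivot columns: 1, 2, 3 → 3 pivots.
dim(Col(A)) = number of pivot columns = 3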